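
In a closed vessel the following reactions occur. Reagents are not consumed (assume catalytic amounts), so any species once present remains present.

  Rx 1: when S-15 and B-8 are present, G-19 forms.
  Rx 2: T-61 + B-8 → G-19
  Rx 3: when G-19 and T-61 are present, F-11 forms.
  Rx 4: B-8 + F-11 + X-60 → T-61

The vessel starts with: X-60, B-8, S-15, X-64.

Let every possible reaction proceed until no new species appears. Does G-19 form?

S-15 and B-8 present → G-19 forms (Rx 1).

Yes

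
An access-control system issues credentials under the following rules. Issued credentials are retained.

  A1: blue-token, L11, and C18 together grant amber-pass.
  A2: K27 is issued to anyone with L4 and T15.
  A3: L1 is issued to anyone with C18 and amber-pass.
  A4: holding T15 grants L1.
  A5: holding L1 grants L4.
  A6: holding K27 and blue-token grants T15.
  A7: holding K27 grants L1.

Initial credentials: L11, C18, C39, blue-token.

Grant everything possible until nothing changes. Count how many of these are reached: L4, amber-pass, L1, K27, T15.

Holding blue-token, L11, and C18 grants amber-pass (A1).
Holding C18 and amber-pass grants L1 (A3).
Holding L1 grants L4 (A5).
L4: reached.
amber-pass: reached.
L1: reached.
K27 would need L4 and T15 (A2), but T15 is never granted.
T15 would need K27 and blue-token (A6), but K27 is never granted.
Reached: L4, amber-pass, and L1 — 3 of the 5.

3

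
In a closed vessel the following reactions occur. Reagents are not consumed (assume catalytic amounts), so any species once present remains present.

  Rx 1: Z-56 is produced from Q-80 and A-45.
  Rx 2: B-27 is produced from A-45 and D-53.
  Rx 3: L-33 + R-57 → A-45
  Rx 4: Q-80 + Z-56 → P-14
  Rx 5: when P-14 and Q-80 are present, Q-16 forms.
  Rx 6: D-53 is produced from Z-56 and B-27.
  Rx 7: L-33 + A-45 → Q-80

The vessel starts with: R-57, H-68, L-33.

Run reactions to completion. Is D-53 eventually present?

D-53 would need Z-56 and B-27 (Rx 6), but B-27 never forms.

No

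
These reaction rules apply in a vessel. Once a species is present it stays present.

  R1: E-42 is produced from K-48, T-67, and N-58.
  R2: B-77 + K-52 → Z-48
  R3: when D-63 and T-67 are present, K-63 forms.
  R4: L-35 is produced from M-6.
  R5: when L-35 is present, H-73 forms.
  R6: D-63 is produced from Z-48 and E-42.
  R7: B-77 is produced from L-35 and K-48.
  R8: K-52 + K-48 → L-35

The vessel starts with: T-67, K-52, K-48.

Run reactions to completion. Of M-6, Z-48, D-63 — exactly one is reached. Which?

Z-48

K-52 and K-48 present → L-35 forms (R8).
L-35 and K-48 present → B-77 forms (R7).
B-77 and K-52 present → Z-48 forms (R2).
D-63 would need Z-48 and E-42 (R6), but E-42 never forms. No rule produces M-6, and it is not given.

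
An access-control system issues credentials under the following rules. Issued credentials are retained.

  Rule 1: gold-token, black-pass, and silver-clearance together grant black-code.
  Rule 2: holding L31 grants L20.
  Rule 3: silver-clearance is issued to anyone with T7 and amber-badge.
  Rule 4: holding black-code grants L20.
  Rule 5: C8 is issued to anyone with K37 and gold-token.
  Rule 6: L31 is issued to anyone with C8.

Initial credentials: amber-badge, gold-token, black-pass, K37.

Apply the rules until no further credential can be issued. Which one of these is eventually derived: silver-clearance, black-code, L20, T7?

L20

Holding K37 and gold-token grants C8 (Rule 5).
Holding C8 grants L31 (Rule 6).
Holding L31 grants L20 (Rule 2).
No rule produces T7, and it is not given. silver-clearance would need T7 and amber-badge (Rule 3), but T7 is never granted. black-code would need gold-token, black-pass, and silver-clearance (Rule 1), but silver-clearance is never granted.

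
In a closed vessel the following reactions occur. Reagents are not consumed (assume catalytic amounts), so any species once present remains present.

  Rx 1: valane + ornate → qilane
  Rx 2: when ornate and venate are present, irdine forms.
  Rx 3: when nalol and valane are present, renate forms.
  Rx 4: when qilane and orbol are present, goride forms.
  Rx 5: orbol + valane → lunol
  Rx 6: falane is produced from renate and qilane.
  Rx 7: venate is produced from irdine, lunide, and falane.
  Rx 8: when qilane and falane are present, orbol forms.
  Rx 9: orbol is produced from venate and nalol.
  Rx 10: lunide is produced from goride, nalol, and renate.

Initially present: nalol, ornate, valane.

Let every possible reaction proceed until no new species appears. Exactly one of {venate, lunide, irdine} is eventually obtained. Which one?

lunide

nalol and valane present → renate forms (Rx 3).
valane and ornate present → qilane forms (Rx 1).
renate and qilane present → falane forms (Rx 6).
qilane and falane present → orbol forms (Rx 8).
qilane and orbol present → goride forms (Rx 4).
goride, nalol, and renate present → lunide forms (Rx 10).
venate would need irdine, lunide, and falane (Rx 7), but irdine never forms. irdine would need ornate and venate (Rx 2), but venate never forms.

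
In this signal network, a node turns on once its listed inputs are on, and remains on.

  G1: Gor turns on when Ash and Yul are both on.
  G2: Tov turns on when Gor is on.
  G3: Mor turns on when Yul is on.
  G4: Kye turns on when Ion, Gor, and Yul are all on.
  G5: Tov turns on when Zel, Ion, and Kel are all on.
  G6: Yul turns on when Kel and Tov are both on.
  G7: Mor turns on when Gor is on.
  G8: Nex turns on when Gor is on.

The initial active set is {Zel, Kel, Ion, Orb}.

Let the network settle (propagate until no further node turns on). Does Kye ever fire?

No

Kye would need Ion, Gor, and Yul (G4), but Gor never turns on.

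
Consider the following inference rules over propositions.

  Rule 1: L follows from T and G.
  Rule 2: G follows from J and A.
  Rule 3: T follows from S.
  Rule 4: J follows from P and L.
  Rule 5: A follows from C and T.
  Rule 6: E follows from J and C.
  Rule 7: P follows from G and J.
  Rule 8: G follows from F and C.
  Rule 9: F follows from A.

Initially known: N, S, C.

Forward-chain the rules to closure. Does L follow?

S holds, so T follows (Rule 3).
C and T hold, so A follows (Rule 5).
A holds, so F follows (Rule 9).
F and C hold, so G follows (Rule 8).
T and G hold, so L follows (Rule 1).

Yes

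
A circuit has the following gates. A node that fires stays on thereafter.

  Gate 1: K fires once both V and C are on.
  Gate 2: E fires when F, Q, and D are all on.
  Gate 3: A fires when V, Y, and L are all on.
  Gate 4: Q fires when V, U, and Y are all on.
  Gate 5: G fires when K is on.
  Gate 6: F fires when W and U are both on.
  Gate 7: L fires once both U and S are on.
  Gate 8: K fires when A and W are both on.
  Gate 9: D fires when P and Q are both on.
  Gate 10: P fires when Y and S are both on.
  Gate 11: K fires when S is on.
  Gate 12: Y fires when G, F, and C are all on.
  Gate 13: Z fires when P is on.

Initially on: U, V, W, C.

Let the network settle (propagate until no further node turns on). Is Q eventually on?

Yes

Gate 1: V and C on → K on.
Gate 6: W and U on → F on.
Gate 5: K on → G on.
Gate 12: G, F, and C on → Y on.
V, U, and Y are on, so Q fires (Gate 4).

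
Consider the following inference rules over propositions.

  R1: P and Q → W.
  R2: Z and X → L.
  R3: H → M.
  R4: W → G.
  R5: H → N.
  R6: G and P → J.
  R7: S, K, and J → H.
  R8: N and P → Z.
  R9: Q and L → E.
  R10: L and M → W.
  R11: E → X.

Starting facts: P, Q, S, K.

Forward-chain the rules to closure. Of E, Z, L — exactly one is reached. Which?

From P and Q, R1 gives W.
W holds, so G follows (R4).
From G and P, R6 gives J.
From S, K, and J, R7 gives H.
H holds, so N follows (R5).
N and P hold, so Z follows (R8).
E would need Q and L (R9), but L is never established. L would need Z and X (R2), but X is never established.

Z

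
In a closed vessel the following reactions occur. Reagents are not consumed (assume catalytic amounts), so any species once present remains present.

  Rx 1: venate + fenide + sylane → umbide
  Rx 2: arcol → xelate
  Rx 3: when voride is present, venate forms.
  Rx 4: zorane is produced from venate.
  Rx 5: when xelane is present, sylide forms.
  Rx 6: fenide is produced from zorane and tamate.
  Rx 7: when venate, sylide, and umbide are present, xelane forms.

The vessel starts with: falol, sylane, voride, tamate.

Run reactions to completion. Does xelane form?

xelane would need venate, sylide, and umbide (Rx 7), but sylide never forms.

No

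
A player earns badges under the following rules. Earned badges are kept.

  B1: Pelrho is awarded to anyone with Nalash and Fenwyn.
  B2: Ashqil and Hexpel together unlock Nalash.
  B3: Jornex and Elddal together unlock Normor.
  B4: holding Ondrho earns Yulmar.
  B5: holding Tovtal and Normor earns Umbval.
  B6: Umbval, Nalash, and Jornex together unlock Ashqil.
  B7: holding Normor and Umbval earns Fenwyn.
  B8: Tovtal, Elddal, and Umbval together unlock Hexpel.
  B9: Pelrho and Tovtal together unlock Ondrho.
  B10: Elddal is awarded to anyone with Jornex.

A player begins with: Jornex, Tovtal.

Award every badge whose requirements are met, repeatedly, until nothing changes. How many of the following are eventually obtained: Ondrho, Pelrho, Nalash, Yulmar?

Ondrho would need Pelrho and Tovtal (B9), but Pelrho is never earned.
Pelrho would need Nalash and Fenwyn (B1), but Nalash is never earned.
Nalash would need Ashqil and Hexpel (B2), but Ashqil is never earned.
Yulmar would need Ondrho (B4), but Ondrho is never earned.
None of the 4 are reached.

0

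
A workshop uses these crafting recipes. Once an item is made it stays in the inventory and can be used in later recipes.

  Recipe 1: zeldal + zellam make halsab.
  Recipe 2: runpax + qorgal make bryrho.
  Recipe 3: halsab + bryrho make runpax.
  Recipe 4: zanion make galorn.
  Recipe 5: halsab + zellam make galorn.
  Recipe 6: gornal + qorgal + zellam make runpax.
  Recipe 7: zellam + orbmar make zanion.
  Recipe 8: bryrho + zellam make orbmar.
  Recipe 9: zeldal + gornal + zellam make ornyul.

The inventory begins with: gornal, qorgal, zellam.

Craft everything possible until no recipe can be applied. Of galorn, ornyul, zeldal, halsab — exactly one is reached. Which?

Using Recipe 6, gornal, qorgal, and zellam make runpax.
runpax + qorgal → bryrho (Recipe 2).
Using Recipe 8, bryrho and zellam make orbmar.
Using Recipe 7, zellam and orbmar make zanion.
Using Recipe 4, zanion makes galorn.
halsab would need zeldal and zellam (Recipe 1), but zeldal is never obtained. No rule produces zeldal, and it is not given. ornyul would need zeldal, gornal, and zellam (Recipe 9), but zeldal is never obtained.

galorn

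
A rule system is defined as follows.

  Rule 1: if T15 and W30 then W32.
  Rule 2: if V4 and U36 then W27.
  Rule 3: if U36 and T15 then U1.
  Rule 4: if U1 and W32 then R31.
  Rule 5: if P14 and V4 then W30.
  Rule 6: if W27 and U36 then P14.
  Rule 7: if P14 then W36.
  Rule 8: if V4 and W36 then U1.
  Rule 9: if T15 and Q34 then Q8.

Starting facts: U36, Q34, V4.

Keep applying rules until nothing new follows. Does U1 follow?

V4 and U36 hold, so W27 follows (Rule 2).
From W27 and U36, Rule 6 gives P14.
P14 holds, so W36 follows (Rule 7).
V4 and W36 hold, so U1 follows (Rule 8).

Yes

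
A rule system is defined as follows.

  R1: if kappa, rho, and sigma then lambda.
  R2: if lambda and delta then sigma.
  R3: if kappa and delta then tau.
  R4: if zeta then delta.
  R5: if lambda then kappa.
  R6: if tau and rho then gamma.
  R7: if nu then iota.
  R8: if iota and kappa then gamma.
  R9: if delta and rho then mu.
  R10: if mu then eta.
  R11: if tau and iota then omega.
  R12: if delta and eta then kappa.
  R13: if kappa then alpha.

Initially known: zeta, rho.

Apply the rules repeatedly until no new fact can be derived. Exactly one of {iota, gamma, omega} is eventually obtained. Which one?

zeta holds, so delta follows (R4).
From delta and rho, R9 gives mu.
mu holds, so eta follows (R10).
From delta and eta, R12 gives kappa.
From kappa and delta, R3 gives tau.
tau and rho hold, so gamma follows (R6).
iota would need nu (R7), but nu is never established. omega would need tau and iota (R11), but iota is never established.

gamma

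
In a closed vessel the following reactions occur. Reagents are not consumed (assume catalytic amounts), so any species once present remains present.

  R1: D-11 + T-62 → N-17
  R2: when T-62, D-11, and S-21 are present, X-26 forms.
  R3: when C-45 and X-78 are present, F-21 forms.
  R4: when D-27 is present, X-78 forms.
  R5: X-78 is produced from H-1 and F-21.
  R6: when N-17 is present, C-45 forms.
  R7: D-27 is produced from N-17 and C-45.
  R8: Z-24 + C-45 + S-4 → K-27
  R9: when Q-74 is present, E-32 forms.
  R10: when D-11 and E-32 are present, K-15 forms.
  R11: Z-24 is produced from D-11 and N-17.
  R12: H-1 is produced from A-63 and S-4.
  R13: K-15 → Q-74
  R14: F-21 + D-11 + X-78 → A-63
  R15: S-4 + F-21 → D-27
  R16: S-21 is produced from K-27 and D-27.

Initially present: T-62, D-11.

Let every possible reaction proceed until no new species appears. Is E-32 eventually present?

E-32 would need Q-74 (R9), but Q-74 never forms.

No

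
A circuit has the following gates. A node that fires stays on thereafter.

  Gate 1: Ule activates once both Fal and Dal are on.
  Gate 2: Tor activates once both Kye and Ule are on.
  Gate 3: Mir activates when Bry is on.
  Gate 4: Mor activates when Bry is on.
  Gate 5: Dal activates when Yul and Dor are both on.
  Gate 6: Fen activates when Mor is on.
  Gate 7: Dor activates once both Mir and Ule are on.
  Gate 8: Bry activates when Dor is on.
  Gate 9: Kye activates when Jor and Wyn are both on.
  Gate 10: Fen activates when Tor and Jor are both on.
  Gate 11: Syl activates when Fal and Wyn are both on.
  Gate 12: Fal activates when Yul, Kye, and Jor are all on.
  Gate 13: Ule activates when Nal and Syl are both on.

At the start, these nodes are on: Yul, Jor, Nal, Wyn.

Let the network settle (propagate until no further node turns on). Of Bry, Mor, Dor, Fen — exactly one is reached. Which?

Gate 9: Jor and Wyn on → Kye on.
Gate 12: Yul, Kye, and Jor on → Fal on.
Fal and Wyn are on, so Syl activates (Gate 11).
Gate 13: Nal and Syl on → Ule on.
Gate 2: Kye and Ule on → Tor on.
Gate 10: Tor and Jor on → Fen on.
Mor would need Bry (Gate 4), but Bry never turns on. Dor would need Mir and Ule (Gate 7), but Mir never turns on. Bry would need Dor (Gate 8), but Dor never turns on.

Fen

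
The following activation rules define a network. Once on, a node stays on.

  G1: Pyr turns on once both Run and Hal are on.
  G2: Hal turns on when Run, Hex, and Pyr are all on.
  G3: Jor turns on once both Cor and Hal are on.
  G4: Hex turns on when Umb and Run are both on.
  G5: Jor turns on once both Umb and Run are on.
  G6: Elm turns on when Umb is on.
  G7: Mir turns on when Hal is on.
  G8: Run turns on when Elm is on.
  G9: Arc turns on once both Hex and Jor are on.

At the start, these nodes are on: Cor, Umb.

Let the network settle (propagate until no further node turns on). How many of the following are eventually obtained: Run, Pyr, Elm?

G6: Umb on → Elm on.
G8: Elm on → Run on.
Run: reached.
Pyr would need Run and Hal (G1), but Hal never turns on.
Elm: reached.
Reached: Run and Elm — 2 of the 3.

2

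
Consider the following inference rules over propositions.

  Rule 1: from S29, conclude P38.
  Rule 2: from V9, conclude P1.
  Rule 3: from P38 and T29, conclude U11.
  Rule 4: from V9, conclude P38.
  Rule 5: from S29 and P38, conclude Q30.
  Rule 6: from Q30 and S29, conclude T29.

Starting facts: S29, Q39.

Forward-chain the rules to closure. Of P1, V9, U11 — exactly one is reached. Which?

From S29, Rule 1 gives P38.
From S29 and P38, Rule 5 gives Q30.
From Q30 and S29, Rule 6 gives T29.
From P38 and T29, Rule 3 gives U11.
P1 would need V9 (Rule 2), but V9 is never established. No rule produces V9, and it is not given.

U11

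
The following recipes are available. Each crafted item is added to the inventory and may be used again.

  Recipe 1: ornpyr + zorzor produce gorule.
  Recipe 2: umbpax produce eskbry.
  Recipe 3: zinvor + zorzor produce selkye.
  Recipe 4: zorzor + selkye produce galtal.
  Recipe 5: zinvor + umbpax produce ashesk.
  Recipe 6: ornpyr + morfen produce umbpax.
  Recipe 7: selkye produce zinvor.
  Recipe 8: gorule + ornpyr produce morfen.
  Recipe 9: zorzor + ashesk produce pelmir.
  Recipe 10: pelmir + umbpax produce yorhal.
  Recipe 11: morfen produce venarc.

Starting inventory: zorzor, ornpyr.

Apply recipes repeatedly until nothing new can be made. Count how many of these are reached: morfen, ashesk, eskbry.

Using Recipe 1, ornpyr and zorzor make gorule.
gorule + ornpyr → morfen (Recipe 8).
Using Recipe 6, ornpyr and morfen make umbpax.
umbpax → eskbry (Recipe 2).
morfen: reached.
ashesk would need zinvor and umbpax (Recipe 5), but zinvor is never obtained.
eskbry: reached.
Reached: morfen and eskbry — 2 of the 3.

2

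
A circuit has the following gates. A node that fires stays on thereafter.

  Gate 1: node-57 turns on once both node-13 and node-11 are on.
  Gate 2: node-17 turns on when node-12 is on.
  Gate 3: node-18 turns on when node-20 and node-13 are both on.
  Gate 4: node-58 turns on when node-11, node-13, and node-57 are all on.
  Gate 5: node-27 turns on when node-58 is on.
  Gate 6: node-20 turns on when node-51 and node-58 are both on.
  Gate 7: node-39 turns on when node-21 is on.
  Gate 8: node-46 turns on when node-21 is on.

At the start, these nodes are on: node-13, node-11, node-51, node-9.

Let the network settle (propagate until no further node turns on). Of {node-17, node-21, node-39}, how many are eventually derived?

node-17 would need node-12 (Gate 2), but node-12 never turns on.
No rule produces node-21, and it is not given.
node-39 would need node-21 (Gate 7), but node-21 never turns on.
None of the 3 are reached.

0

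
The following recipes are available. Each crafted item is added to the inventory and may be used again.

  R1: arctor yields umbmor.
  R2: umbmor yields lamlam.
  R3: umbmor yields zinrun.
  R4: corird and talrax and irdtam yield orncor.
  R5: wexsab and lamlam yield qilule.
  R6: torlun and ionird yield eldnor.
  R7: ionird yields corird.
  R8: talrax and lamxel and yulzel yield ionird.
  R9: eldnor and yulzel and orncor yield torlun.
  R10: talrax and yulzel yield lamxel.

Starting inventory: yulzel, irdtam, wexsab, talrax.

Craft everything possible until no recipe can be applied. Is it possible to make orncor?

Using R10, talrax and yulzel make lamxel.
Using R8, talrax, lamxel, and yulzel make ionird.
ionird → corird (R7).
Using R4, corird, talrax, and irdtam make orncor.

Yes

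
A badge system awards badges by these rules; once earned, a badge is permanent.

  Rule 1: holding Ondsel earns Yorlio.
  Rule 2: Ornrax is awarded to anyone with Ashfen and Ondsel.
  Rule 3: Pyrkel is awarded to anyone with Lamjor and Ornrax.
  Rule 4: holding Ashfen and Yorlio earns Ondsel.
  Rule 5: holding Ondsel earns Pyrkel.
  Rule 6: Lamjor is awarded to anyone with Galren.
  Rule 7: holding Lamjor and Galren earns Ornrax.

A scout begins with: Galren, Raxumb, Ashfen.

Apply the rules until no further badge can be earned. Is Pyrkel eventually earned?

Yes

With Galren, Lamjor is earned (Rule 6).
With Lamjor and Galren, Ornrax is earned (Rule 7).
With Lamjor and Ornrax, Pyrkel is earned (Rule 3).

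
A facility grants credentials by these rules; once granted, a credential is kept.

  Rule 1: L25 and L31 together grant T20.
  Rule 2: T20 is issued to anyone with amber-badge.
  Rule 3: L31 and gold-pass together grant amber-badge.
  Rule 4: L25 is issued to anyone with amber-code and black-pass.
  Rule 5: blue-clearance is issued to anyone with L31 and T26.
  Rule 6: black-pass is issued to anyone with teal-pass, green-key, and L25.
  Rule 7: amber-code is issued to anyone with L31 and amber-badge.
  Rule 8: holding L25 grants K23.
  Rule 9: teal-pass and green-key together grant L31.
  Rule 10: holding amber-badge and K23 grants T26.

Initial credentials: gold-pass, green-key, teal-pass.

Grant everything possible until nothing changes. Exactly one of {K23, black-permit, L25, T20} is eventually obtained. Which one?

T20

Holding teal-pass and green-key grants L31 (Rule 9).
Holding L31 and gold-pass grants amber-badge (Rule 3).
Holding amber-badge grants T20 (Rule 2).
No rule produces black-permit, and it is not given. L25 would need amber-code and black-pass (Rule 4), but black-pass is never granted. K23 would need L25 (Rule 8), but L25 is never granted.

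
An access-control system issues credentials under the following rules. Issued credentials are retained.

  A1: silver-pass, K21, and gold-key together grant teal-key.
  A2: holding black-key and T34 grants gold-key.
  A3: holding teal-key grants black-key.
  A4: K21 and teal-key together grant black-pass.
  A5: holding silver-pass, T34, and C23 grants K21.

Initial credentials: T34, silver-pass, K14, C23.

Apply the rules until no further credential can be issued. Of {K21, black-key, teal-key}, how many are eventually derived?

1

Holding silver-pass, T34, and C23 grants K21 (A5).
K21: reached.
black-key would need teal-key (A3), but teal-key is never granted.
teal-key would need silver-pass, K21, and gold-key (A1), but gold-key is never granted.
Reached: K21 — 1 of the 3.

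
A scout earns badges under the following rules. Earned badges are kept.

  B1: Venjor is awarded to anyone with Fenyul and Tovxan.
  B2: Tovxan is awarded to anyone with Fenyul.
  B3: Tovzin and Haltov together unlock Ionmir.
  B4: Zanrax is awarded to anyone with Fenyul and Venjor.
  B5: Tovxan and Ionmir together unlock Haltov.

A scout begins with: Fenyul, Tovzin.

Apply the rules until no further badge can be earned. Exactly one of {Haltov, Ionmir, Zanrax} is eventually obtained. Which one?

Zanrax

With Fenyul, Tovxan is earned (B2).
With Fenyul and Tovxan, Venjor is earned (B1).
With Fenyul and Venjor, Zanrax is earned (B4).
Haltov would need Tovxan and Ionmir (B5), but Ionmir is never earned. Ionmir would need Tovzin and Haltov (B3), but Haltov is never earned.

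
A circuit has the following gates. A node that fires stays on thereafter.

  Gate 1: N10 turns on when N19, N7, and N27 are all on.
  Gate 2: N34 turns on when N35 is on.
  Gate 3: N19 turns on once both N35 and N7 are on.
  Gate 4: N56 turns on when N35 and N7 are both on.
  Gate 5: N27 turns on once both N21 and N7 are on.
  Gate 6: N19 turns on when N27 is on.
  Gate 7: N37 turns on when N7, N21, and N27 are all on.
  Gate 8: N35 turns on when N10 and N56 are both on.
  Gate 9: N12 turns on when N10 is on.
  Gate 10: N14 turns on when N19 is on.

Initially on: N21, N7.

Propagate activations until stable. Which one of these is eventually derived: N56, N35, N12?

N12

Gate 5: N21 and N7 on → N27 on.
N27 is on, so N19 turns on (Gate 6).
Gate 1: N19, N7, and N27 on → N10 on.
Gate 9: N10 on → N12 on.
N35 would need N10 and N56 (Gate 8), but N56 never turns on. N56 would need N35 and N7 (Gate 4), but N35 never turns on.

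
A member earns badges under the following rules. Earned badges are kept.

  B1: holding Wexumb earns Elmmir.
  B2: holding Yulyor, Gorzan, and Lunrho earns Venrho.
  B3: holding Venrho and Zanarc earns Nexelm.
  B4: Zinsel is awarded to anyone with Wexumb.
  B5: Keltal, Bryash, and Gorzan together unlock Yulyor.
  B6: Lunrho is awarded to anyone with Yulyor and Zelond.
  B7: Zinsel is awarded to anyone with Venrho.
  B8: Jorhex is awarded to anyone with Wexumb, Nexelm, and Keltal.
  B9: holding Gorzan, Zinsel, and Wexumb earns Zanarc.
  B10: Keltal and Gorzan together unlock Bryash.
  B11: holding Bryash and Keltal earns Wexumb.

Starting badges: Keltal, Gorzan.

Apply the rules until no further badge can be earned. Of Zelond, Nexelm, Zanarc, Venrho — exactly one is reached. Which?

With Keltal and Gorzan, Bryash is earned (B10).
With Bryash and Keltal, Wexumb is earned (B11).
With Wexumb, Zinsel is earned (B4).
With Gorzan, Zinsel, and Wexumb, Zanarc is earned (B9).
No rule produces Zelond, and it is not given. Venrho would need Yulyor, Gorzan, and Lunrho (B2), but Lunrho is never earned. Nexelm would need Venrho and Zanarc (B3), but Venrho is never earned.

Zanarc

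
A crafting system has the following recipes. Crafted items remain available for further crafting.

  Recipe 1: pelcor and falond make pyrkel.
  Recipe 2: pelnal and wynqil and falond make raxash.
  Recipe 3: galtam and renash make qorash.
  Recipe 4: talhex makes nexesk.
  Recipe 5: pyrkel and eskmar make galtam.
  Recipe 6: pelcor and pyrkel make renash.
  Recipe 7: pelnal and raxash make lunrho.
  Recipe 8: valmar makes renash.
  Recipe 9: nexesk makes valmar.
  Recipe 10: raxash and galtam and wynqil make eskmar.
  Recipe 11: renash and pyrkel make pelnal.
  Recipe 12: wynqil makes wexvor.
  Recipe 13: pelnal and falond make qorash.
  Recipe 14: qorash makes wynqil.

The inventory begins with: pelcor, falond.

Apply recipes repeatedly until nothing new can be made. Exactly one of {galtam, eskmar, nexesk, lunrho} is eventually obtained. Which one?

Using Recipe 1, pelcor and falond make pyrkel.
Using Recipe 6, pelcor and pyrkel make renash.
renash and pyrkel → pelnal (Recipe 11).
pelnal and falond → qorash (Recipe 13).
Using Recipe 14, qorash makes wynqil.
pelnal and wynqil and falond → raxash (Recipe 2).
pelnal and raxash → lunrho (Recipe 7).
nexesk would need talhex (Recipe 4), but talhex is never obtained. eskmar would need raxash, galtam, and wynqil (Recipe 10), but galtam is never obtained. galtam would need pyrkel and eskmar (Recipe 5), but eskmar is never obtained.

lunrho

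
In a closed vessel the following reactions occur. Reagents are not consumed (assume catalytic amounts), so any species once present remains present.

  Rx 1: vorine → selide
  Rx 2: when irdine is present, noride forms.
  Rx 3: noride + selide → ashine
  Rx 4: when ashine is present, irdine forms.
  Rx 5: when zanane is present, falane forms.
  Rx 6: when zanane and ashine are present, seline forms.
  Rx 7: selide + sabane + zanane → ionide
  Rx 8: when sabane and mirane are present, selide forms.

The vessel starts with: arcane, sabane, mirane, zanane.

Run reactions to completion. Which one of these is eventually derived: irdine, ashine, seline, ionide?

sabane and mirane present → selide forms (Rx 8).
selide, sabane, and zanane present → ionide forms (Rx 7).
ashine would need noride and selide (Rx 3), but noride never forms. irdine would need ashine (Rx 4), but ashine never forms. seline would need zanane and ashine (Rx 6), but ashine never forms.

ionide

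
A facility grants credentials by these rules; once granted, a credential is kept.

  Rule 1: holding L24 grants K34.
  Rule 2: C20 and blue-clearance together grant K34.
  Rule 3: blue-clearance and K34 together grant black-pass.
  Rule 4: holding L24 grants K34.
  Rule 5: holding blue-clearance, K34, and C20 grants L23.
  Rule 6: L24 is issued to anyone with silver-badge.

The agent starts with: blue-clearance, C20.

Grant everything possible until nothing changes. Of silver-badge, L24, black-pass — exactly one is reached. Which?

black-pass

Holding C20 and blue-clearance grants K34 (Rule 2).
Holding blue-clearance and K34 grants black-pass (Rule 3).
L24 would need silver-badge (Rule 6), but silver-badge is never granted. No rule produces silver-badge, and it is not given.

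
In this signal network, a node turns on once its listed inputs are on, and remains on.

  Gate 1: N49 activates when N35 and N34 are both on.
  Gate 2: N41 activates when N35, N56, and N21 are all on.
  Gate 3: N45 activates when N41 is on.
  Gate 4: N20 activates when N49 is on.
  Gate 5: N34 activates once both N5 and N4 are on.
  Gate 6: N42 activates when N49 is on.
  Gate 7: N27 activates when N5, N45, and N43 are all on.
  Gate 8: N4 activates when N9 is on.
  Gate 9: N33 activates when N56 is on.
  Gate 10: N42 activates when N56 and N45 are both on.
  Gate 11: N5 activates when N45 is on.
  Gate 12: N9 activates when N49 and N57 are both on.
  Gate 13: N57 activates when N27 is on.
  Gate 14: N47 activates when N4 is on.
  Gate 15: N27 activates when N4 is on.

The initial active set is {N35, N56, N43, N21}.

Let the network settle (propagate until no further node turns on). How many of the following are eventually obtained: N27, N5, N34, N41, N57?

N35, N56, and N21 are on, so N41 activates (Gate 2).
N41 is on, so N45 activates (Gate 3).
Gate 11: N45 on → N5 on.
Gate 7: N5, N45, and N43 on → N27 on.
Gate 13: N27 on → N57 on.
N27: reached.
N5: reached.
N34 would need N5 and N4 (Gate 5), but N4 never turns on.
N41: reached.
N57: reached.
Reached: N27, N5, N41, and N57 — 4 of the 5.

4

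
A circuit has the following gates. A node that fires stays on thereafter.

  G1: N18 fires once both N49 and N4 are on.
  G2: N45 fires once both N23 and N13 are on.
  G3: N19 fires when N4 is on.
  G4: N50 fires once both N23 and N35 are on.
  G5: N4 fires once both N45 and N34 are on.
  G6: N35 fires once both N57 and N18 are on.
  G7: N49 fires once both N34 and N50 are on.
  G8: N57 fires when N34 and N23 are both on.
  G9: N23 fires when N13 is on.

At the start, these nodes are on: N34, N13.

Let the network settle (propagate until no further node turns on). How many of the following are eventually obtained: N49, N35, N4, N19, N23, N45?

4

G9: N13 on → N23 on.
G2: N23 and N13 on → N45 on.
G5: N45 and N34 on → N4 on.
G3: N4 on → N19 on.
N49 would need N34 and N50 (G7), but N50 never turns on.
N35 would need N57 and N18 (G6), but N18 never turns on.
N4: reached.
N19: reached.
N23: reached.
N45: reached.
Reached: N4, N19, N23, and N45 — 4 of the 6.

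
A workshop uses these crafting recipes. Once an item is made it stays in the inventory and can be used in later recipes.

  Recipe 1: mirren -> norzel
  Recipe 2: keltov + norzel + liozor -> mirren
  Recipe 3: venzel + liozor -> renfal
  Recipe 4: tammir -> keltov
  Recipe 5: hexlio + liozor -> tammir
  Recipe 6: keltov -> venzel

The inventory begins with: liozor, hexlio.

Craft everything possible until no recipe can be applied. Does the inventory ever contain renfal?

Yes

hexlio + liozor -> tammir (Recipe 5).
tammir -> keltov (Recipe 4).
keltov -> venzel (Recipe 6).
Using Recipe 3, venzel and liozor make renfal.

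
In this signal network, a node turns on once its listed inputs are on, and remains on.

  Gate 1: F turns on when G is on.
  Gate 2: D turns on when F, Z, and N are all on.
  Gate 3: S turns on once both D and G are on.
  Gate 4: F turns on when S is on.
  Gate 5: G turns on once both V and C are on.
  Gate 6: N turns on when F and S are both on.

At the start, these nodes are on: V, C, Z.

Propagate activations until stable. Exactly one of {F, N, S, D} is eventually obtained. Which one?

F

Gate 5: V and C on → G on.
Gate 1: G on → F on.
D would need F, Z, and N (Gate 2), but N never turns on. S would need D and G (Gate 3), but D never turns on. N would need F and S (Gate 6), but S never turns on.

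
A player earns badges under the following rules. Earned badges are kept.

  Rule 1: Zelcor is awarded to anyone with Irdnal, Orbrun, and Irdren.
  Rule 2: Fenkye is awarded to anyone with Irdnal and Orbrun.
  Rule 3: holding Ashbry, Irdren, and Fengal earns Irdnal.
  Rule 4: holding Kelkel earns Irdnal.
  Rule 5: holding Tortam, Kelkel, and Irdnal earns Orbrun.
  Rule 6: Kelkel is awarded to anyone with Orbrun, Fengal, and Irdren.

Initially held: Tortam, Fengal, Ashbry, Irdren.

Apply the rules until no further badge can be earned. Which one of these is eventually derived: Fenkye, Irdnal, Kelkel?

With Ashbry, Irdren, and Fengal, Irdnal is earned (Rule 3).
Fenkye would need Irdnal and Orbrun (Rule 2), but Orbrun is never earned. Kelkel would need Orbrun, Fengal, and Irdren (Rule 6), but Orbrun is never earned.

Irdnal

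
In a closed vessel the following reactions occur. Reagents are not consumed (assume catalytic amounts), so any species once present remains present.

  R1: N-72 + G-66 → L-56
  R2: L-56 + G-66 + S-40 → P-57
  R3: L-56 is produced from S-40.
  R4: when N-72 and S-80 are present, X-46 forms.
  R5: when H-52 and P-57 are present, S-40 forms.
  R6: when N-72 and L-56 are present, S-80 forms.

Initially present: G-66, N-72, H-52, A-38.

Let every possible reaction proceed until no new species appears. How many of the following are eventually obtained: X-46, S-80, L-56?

N-72 and G-66 present → L-56 forms (R1).
N-72 and L-56 present → S-80 forms (R6).
N-72 and S-80 present → X-46 forms (R4).
X-46: reached.
S-80: reached.
L-56: reached.
All 3 are reached.

3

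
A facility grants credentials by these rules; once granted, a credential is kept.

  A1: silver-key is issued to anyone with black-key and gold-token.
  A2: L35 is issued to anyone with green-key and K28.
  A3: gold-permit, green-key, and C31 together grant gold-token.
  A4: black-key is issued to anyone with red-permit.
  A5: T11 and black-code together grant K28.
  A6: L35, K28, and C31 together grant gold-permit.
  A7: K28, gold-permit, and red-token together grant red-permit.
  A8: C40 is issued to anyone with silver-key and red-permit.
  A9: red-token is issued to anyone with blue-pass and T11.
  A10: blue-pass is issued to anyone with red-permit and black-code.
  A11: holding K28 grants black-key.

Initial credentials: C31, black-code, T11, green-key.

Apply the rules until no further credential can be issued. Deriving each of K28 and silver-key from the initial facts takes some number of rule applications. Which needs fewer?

K28

K28: Holding T11 and black-code grants K28 (A5). [1 rule application]
silver-key: Holding T11 and black-code grants K28 (A5). Holding green-key and K28 grants L35 (A2). Holding K28 grants black-key (A11). Holding L35, K28, and C31 grants gold-permit (A6). Holding gold-permit, green-key, and C31 grants gold-token (A3). Holding black-key and gold-token grants silver-key (A1). [6 rule applications]
K28 needs fewer.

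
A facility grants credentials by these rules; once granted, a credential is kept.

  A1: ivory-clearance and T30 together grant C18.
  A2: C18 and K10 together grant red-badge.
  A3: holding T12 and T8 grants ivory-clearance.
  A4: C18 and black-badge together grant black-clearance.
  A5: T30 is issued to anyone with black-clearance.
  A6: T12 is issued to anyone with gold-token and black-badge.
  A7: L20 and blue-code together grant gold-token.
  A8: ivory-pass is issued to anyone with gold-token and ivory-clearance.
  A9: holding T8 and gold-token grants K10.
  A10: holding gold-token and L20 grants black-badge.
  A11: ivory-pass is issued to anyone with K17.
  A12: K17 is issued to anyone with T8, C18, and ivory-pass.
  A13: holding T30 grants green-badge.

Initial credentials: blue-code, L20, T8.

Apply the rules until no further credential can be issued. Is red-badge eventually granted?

red-badge would need C18 and K10 (A2), but C18 is never granted.

No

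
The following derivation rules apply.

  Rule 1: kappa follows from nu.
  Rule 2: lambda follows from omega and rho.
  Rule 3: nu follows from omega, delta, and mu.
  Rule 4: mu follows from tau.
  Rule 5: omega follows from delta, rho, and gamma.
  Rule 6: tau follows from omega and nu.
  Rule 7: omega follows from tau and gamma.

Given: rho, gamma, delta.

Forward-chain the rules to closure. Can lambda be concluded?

delta, rho, and gamma hold, so omega follows (Rule 5).
omega and rho hold, so lambda follows (Rule 2).

Yes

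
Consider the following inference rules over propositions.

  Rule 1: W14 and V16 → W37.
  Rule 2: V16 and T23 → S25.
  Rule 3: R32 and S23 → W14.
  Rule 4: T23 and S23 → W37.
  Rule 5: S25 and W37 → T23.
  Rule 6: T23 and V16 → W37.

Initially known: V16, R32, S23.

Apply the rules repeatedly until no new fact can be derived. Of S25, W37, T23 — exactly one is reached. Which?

R32 and S23 hold, so W14 follows (Rule 3).
From W14 and V16, Rule 1 gives W37.
S25 would need V16 and T23 (Rule 2), but T23 is never established. T23 would need S25 and W37 (Rule 5), but S25 is never established.

W37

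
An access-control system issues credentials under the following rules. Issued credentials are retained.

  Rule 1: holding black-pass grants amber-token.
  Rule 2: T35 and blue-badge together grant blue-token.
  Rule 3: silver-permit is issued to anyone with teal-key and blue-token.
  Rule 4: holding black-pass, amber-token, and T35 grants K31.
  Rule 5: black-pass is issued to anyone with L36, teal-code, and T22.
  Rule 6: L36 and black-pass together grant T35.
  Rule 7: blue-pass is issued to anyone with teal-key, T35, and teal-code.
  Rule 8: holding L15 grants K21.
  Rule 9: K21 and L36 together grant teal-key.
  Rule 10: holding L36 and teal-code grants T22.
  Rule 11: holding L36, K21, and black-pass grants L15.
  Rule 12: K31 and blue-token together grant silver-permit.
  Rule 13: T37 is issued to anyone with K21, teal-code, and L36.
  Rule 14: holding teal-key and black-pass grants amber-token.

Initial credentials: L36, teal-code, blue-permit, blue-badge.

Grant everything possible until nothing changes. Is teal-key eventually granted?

teal-key would need K21 and L36 (Rule 9), but K21 is never granted.

No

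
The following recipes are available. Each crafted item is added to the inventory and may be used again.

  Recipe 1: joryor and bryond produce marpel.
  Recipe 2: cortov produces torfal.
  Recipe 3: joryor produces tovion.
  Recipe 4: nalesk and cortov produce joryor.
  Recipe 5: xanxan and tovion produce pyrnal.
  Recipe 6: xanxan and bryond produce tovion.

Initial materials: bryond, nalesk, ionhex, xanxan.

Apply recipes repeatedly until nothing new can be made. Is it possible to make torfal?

No

torfal would need cortov (Recipe 2), but cortov is never obtained.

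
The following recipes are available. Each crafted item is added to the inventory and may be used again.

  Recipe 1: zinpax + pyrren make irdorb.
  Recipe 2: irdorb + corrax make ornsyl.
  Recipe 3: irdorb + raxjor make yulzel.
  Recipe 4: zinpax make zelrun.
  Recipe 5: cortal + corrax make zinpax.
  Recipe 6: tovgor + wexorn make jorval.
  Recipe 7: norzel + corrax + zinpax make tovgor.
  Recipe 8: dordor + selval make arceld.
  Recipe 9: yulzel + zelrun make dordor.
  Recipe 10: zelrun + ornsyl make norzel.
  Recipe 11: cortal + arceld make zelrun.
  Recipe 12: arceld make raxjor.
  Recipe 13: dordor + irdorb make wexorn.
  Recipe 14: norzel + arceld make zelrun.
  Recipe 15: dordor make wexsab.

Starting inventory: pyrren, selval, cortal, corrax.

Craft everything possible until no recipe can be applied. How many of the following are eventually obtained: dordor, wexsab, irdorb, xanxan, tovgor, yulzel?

2

cortal + corrax → zinpax (Recipe 5).
Using Recipe 4, zinpax makes zelrun.
zinpax + pyrren → irdorb (Recipe 1).
irdorb + corrax → ornsyl (Recipe 2).
zelrun + ornsyl → norzel (Recipe 10).
Using Recipe 7, norzel, corrax, and zinpax make tovgor.
dordor would need yulzel and zelrun (Recipe 9), but yulzel is never obtained.
wexsab would need dordor (Recipe 15), but dordor is never obtained.
irdorb: reached.
No rule produces xanxan, and it is not given.
tovgor: reached.
yulzel would need irdorb and raxjor (Recipe 3), but raxjor is never obtained.
Reached: irdorb and tovgor — 2 of the 6.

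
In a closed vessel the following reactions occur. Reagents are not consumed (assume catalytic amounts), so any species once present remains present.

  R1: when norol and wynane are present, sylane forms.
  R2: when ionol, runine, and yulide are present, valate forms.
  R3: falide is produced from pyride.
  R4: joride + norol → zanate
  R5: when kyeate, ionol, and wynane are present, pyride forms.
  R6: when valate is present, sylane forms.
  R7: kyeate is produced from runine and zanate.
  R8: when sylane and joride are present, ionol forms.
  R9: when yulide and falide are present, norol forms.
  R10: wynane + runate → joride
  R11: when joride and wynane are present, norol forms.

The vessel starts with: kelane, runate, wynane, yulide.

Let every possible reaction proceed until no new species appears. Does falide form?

falide would need pyride (R3), but pyride never forms.

No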